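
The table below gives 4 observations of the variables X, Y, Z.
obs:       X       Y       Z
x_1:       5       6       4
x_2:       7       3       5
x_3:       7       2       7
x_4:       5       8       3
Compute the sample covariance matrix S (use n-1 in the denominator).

Step 1 — column means:
  mean(X) = (5 + 7 + 7 + 5) / 4 = 24/4 = 6
  mean(Y) = (6 + 3 + 2 + 8) / 4 = 19/4 = 4.75
  mean(Z) = (4 + 5 + 7 + 3) / 4 = 19/4 = 4.75

Step 2 — sample covariance S[i,j] = (1/(n-1)) · Σ_k (x_{k,i} - mean_i) · (x_{k,j} - mean_j), with n-1 = 3.
  S[X,X] = ((-1)·(-1) + (1)·(1) + (1)·(1) + (-1)·(-1)) / 3 = 4/3 = 1.3333
  S[X,Y] = ((-1)·(1.25) + (1)·(-1.75) + (1)·(-2.75) + (-1)·(3.25)) / 3 = -9/3 = -3
  S[X,Z] = ((-1)·(-0.75) + (1)·(0.25) + (1)·(2.25) + (-1)·(-1.75)) / 3 = 5/3 = 1.6667
  S[Y,Y] = ((1.25)·(1.25) + (-1.75)·(-1.75) + (-2.75)·(-2.75) + (3.25)·(3.25)) / 3 = 22.75/3 = 7.5833
  S[Y,Z] = ((1.25)·(-0.75) + (-1.75)·(0.25) + (-2.75)·(2.25) + (3.25)·(-1.75)) / 3 = -13.25/3 = -4.4167
  S[Z,Z] = ((-0.75)·(-0.75) + (0.25)·(0.25) + (2.25)·(2.25) + (-1.75)·(-1.75)) / 3 = 8.75/3 = 2.9167

S is symmetric (S[j,i] = S[i,j]). Assembling:

S = [[1.3333, -3, 1.6667],
 [-3, 7.5833, -4.4167],
 [1.6667, -4.4167, 2.9167]]


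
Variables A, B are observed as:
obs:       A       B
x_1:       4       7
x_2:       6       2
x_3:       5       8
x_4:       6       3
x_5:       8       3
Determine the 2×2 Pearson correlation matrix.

Step 1 — column means:
  mean(A) = (4 + 6 + 5 + 6 + 8) / 5 = 29/5 = 5.8
  mean(B) = (7 + 2 + 8 + 3 + 3) / 5 = 23/5 = 4.6

Step 2 — sample variances and covariances s[i,j] = (1/(n-1)) · Σ_k (x_{k,i} - mean_i) · (x_{k,j} - mean_j), with n-1 = 4:
  s[A,A] = ((-1.8)·(-1.8) + (0.2)·(0.2) + (-0.8)·(-0.8) + (0.2)·(0.2) + (2.2)·(2.2)) / 4 = 8.8/4 = 2.2
  s[A,B] = ((-1.8)·(2.4) + (0.2)·(-2.6) + (-0.8)·(3.4) + (0.2)·(-1.6) + (2.2)·(-1.6)) / 4 = -11.4/4 = -2.85
  s[B,B] = ((2.4)·(2.4) + (-2.6)·(-2.6) + (3.4)·(3.4) + (-1.6)·(-1.6) + (-1.6)·(-1.6)) / 4 = 29.2/4 = 7.3
  Sample standard deviations s_i = √(s[i,i]):
  s(A) = √(2.2) = 1.4832
  s(B) = √(7.3) = 2.7019

Step 3 — r_{ij} = s_{ij} / (s_i · s_j):
  r[A,A] = 1 (diagonal).
  r[A,B] = -2.85 / (1.4832 · 2.7019) = -2.85 / 4.0075 = -0.7112
  r[B,B] = 1 (diagonal).

R is symmetric with unit diagonal. Assembling:

R = [[1, -0.7112],
 [-0.7112, 1]]


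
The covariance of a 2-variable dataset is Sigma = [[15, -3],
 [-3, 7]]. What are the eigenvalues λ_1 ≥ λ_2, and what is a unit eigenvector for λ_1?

Step 1 — characteristic polynomial of 2×2 Sigma:
  det(Sigma - λI) = λ² - trace · λ + det = 0.
  trace = 15 + 7 = 22, det = 15·7 - (-3)² = 96.
Step 2 — discriminant:
  Δ = trace² - 4·det = 484 - 384 = 100.
Step 3 — eigenvalues:
  λ = (trace ± √Δ)/2 = (22 ± 10)/2,
  λ_1 = 16,  λ_2 = 6.

Step 4 — unit eigenvector for λ_1: solve (Sigma - λ_1 I)v = 0. First row:
  (15 - 16)·v_x + (-3)·v_y = 0, i.e. (-1)·v_x + (-3)·v_y = 0,
  so v ∝ (b, λ_1 - a) = (-3, 1); multiply by -1 so the first entry is positive: u = (3, -1).
  ||u|| = √((3)² + (-1)²) = √(10) ≈ 3.1623,
  v_1 = u/||u|| ≈ (0.9487, -0.3162) (||v_1|| = 1).

λ_1 = 16,  λ_2 = 6;  v_1 ≈ (0.9487, -0.3162)


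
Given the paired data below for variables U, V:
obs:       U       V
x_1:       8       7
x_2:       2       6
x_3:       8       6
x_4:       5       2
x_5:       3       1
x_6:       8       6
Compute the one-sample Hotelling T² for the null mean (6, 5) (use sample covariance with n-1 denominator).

Step 1 — sample mean vector:
  mean(U) = (8 + 2 + 8 + 5 + 3 + 8) / 6 = 34/6 = 5.6667
  mean(V) = (7 + 6 + 6 + 2 + 1 + 6) / 6 = 28/6 = 4.6667
  x̄ = (5.6667, 4.6667),  deviation x̄ - mu_0 = (5.6667, 4.6667) - (6, 5) = (-0.3333, -0.3333).

Step 2 — sample covariance matrix, S[i,j] = (1/(n-1)) · Σ_k (x_{k,i} - mean_i) · (x_{k,j} - mean_j), divisor n-1 = 5:
  S[U,U] = ((2.3333)·(2.3333) + (-3.6667)·(-3.6667) + (2.3333)·(2.3333) + (-0.6667)·(-0.6667) + (-2.6667)·(-2.6667) + (2.3333)·(2.3333)) / 5 = 37.3333/5 = 7.4667
  S[U,V] = ((2.3333)·(2.3333) + (-3.6667)·(1.3333) + (2.3333)·(1.3333) + (-0.6667)·(-2.6667) + (-2.6667)·(-3.6667) + (2.3333)·(1.3333)) / 5 = 18.3333/5 = 3.6667
  S[V,V] = ((2.3333)·(2.3333) + (1.3333)·(1.3333) + (1.3333)·(1.3333) + (-2.6667)·(-2.6667) + (-3.6667)·(-3.6667) + (1.3333)·(1.3333)) / 5 = 31.3333/5 = 6.2667
  S = [[7.4667, 3.6667],
 [3.6667, 6.2667]].

Step 3 — invert S. det(S) = 7.4667·6.2667 - (3.6667)² = 33.3467.
  S^{-1} = (1/det) · [[d, -b], [-b, a]] = [[0.1879, -0.11],
 [-0.11, 0.2239]].

Step 4 — quadratic form (x̄ - mu_0)^T · S^{-1} · (x̄ - mu_0):
  S^{-1} · (x̄ - mu_0) = (-0.026, -0.038),
  (x̄ - mu_0)^T · [...] = (-0.3333)·(-0.026) + (-0.3333)·(-0.038) = 0.0213.

Step 5 — scale by n: T² = 6 · 0.0213 = 0.1279.

T² ≈ 0.1279


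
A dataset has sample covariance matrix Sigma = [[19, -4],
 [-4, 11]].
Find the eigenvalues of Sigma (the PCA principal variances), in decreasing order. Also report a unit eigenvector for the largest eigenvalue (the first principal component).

Step 1 — characteristic polynomial of 2×2 Sigma:
  det(Sigma - λI) = λ² - trace · λ + det = 0.
  trace = 19 + 11 = 30, det = 19·11 - (-4)² = 193.
Step 2 — discriminant:
  Δ = trace² - 4·det = 900 - 772 = 128.
Step 3 — eigenvalues:
  λ = (trace ± √Δ)/2 = (30 ± 11.3137)/2,
  λ_1 = 20.6569,  λ_2 = 9.3431.

Step 4 — unit eigenvector for λ_1: solve (Sigma - λ_1 I)v = 0. First row:
  (19 - 20.6569)·v_x + (-4)·v_y = 0, i.e. (-1.6569)·v_x + (-4)·v_y = 0,
  so v ∝ (b, λ_1 - a) = (-4, 1.6569); multiply by -1 so the first entry is positive: u = (4, -1.6569).
  ||u|| = √((4)² + (-1.6569)²) = √(18.7452) ≈ 4.3296,
  v_1 = u/||u|| ≈ (0.9239, -0.3827) (||v_1|| = 1).

λ_1 = 20.6569,  λ_2 = 9.3431;  v_1 ≈ (0.9239, -0.3827)


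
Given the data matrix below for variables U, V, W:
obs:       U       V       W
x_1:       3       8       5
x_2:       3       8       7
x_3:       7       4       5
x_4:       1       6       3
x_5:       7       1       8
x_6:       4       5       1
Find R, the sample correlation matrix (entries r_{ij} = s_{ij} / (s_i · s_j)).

Step 1 — column means:
  mean(U) = (3 + 3 + 7 + 1 + 7 + 4) / 6 = 25/6 = 4.1667
  mean(V) = (8 + 8 + 4 + 6 + 1 + 5) / 6 = 32/6 = 5.3333
  mean(W) = (5 + 7 + 5 + 3 + 8 + 1) / 6 = 29/6 = 4.8333

Step 2 — sample variances and covariances s[i,j] = (1/(n-1)) · Σ_k (x_{k,i} - mean_i) · (x_{k,j} - mean_j), with n-1 = 5:
  s[U,U] = ((-1.1667)·(-1.1667) + (-1.1667)·(-1.1667) + (2.8333)·(2.8333) + (-3.1667)·(-3.1667) + (2.8333)·(2.8333) + (-0.1667)·(-0.1667)) / 5 = 28.8333/5 = 5.7667
  s[U,V] = ((-1.1667)·(2.6667) + (-1.1667)·(2.6667) + (2.8333)·(-1.3333) + (-3.1667)·(0.6667) + (2.8333)·(-4.3333) + (-0.1667)·(-0.3333)) / 5 = -24.3333/5 = -4.8667
  s[U,W] = ((-1.1667)·(0.1667) + (-1.1667)·(2.1667) + (2.8333)·(0.1667) + (-3.1667)·(-1.8333) + (2.8333)·(3.1667) + (-0.1667)·(-3.8333)) / 5 = 13.1667/5 = 2.6333
  s[V,V] = ((2.6667)·(2.6667) + (2.6667)·(2.6667) + (-1.3333)·(-1.3333) + (0.6667)·(0.6667) + (-4.3333)·(-4.3333) + (-0.3333)·(-0.3333)) / 5 = 35.3333/5 = 7.0667
  s[V,W] = ((2.6667)·(0.1667) + (2.6667)·(2.1667) + (-1.3333)·(0.1667) + (0.6667)·(-1.8333) + (-4.3333)·(3.1667) + (-0.3333)·(-3.8333)) / 5 = -7.6667/5 = -1.5333
  s[W,W] = ((0.1667)·(0.1667) + (2.1667)·(2.1667) + (0.1667)·(0.1667) + (-1.8333)·(-1.8333) + (3.1667)·(3.1667) + (-3.8333)·(-3.8333)) / 5 = 32.8333/5 = 6.5667
  Sample standard deviations s_i = √(s[i,i]):
  s(U) = √(5.7667) = 2.4014
  s(V) = √(7.0667) = 2.6583
  s(W) = √(6.5667) = 2.5626

Step 3 — r_{ij} = s_{ij} / (s_i · s_j):
  r[U,U] = 1 (diagonal).
  r[U,V] = -4.8667 / (2.4014 · 2.6583) = -4.8667 / 6.3837 = -0.7624
  r[U,W] = 2.6333 / (2.4014 · 2.5626) = 2.6333 / 6.1537 = 0.4279
  r[V,V] = 1 (diagonal).
  r[V,W] = -1.5333 / (2.6583 · 2.5626) = -1.5333 / 6.8121 = -0.2251
  r[W,W] = 1 (diagonal).

R is symmetric with unit diagonal. Assembling:

R = [[1, -0.7624, 0.4279],
 [-0.7624, 1, -0.2251],
 [0.4279, -0.2251, 1]]


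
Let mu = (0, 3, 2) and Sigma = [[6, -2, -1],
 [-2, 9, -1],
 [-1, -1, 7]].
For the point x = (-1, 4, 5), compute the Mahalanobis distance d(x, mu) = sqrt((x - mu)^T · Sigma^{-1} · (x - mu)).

Step 1 — centre the observation: (x - mu) = (-1, 1, 3).

Step 2 — invert Sigma (cofactor / det for 3×3, or solve directly):
  Sigma^{-1} = [[0.1873, 0.0453, 0.0332],
 [0.0453, 0.1239, 0.0242],
 [0.0332, 0.0242, 0.1511]].

Step 3 — form the quadratic (x - mu)^T · Sigma^{-1} · (x - mu):
  Sigma^{-1} · (x - mu) = (-0.0423, 0.1511, 0.4441).
  (x - mu)^T · [Sigma^{-1} · (x - mu)] = (-1)·(-0.0423) + (1)·(0.1511) + (3)·(0.4441) = 1.5257.

Step 4 — take square root: d = √(1.5257) ≈ 1.2352.

d(x, mu) = √(1.5257) ≈ 1.2352


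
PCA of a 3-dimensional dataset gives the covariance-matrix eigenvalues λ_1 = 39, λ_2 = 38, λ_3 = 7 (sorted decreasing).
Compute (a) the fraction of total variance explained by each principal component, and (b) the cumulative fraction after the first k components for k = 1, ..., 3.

Step 1 — total variance = trace(Sigma) = Σ λ_i = 39 + 38 + 7 = 84.

Step 2 — fraction explained by component i = λ_i / Σ λ:
  PC1: 39/84 = 0.4643
  PC2: 38/84 = 0.4524
  PC3: 7/84 = 0.0833

Step 3 — cumulative fraction after k components = (λ_1 + ... + λ_k) / Σ λ:
  k = 1: 39/84 = 0.4643
  k = 2: (39 + 38)/84 = 77/84 = 0.9167
  k = 3: (39 + 38 + 7)/84 = 84/84 = 1

Summary (fraction, with percent):

explained: PC1 0.4643 (46.43%), PC2 0.4524 (45.24%), PC3 0.0833 (8.33%);  cumulative: 0.4643, 0.9167, 1


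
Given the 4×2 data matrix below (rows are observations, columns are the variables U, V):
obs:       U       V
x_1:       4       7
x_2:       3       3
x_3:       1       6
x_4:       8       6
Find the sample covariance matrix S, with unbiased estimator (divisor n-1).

Step 1 — column means:
  mean(U) = (4 + 3 + 1 + 8) / 4 = 16/4 = 4
  mean(V) = (7 + 3 + 6 + 6) / 4 = 22/4 = 5.5

Step 2 — sample covariance S[i,j] = (1/(n-1)) · Σ_k (x_{k,i} - mean_i) · (x_{k,j} - mean_j), with n-1 = 3.
  S[U,U] = ((0)·(0) + (-1)·(-1) + (-3)·(-3) + (4)·(4)) / 3 = 26/3 = 8.6667
  S[U,V] = ((0)·(1.5) + (-1)·(-2.5) + (-3)·(0.5) + (4)·(0.5)) / 3 = 3/3 = 1
  S[V,V] = ((1.5)·(1.5) + (-2.5)·(-2.5) + (0.5)·(0.5) + (0.5)·(0.5)) / 3 = 9/3 = 3

S is symmetric (S[j,i] = S[i,j]). Assembling:

S = [[8.6667, 1],
 [1, 3]]


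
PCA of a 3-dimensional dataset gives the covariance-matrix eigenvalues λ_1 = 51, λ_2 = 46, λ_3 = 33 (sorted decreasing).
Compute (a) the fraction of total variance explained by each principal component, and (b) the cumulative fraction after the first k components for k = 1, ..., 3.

Step 1 — total variance = trace(Sigma) = Σ λ_i = 51 + 46 + 33 = 130.

Step 2 — fraction explained by component i = λ_i / Σ λ:
  PC1: 51/130 = 0.3923
  PC2: 46/130 = 0.3538
  PC3: 33/130 = 0.2538

Step 3 — cumulative fraction after k components = (λ_1 + ... + λ_k) / Σ λ:
  k = 1: 51/130 = 0.3923
  k = 2: (51 + 46)/130 = 97/130 = 0.7462
  k = 3: (51 + 46 + 33)/130 = 130/130 = 1

Summary (fraction, with percent):

explained: PC1 0.3923 (39.23%), PC2 0.3538 (35.38%), PC3 0.2538 (25.38%);  cumulative: 0.3923, 0.7462, 1


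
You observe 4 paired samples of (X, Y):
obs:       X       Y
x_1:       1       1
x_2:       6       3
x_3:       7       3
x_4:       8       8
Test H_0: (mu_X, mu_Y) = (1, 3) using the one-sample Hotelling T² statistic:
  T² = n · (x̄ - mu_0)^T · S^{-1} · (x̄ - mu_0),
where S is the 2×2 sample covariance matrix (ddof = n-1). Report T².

Step 1 — sample mean vector:
  mean(X) = (1 + 6 + 7 + 8) / 4 = 22/4 = 5.5
  mean(Y) = (1 + 3 + 3 + 8) / 4 = 15/4 = 3.75
  x̄ = (5.5, 3.75),  deviation x̄ - mu_0 = (5.5, 3.75) - (1, 3) = (4.5, 0.75).

Step 2 — sample covariance matrix, S[i,j] = (1/(n-1)) · Σ_k (x_{k,i} - mean_i) · (x_{k,j} - mean_j), divisor n-1 = 3:
  S[X,X] = ((-4.5)·(-4.5) + (0.5)·(0.5) + (1.5)·(1.5) + (2.5)·(2.5)) / 3 = 29/3 = 9.6667
  S[X,Y] = ((-4.5)·(-2.75) + (0.5)·(-0.75) + (1.5)·(-0.75) + (2.5)·(4.25)) / 3 = 21.5/3 = 7.1667
  S[Y,Y] = ((-2.75)·(-2.75) + (-0.75)·(-0.75) + (-0.75)·(-0.75) + (4.25)·(4.25)) / 3 = 26.75/3 = 8.9167
  S = [[9.6667, 7.1667],
 [7.1667, 8.9167]].

Step 3 — invert S. det(S) = 9.6667·8.9167 - (7.1667)² = 34.8333.
  S^{-1} = (1/det) · [[d, -b], [-b, a]] = [[0.256, -0.2057],
 [-0.2057, 0.2775]].

Step 4 — quadratic form (x̄ - mu_0)^T · S^{-1} · (x̄ - mu_0):
  S^{-1} · (x̄ - mu_0) = (0.9976, -0.7177),
  (x̄ - mu_0)^T · [...] = (4.5)·(0.9976) + (0.75)·(-0.7177) = 3.951.

Step 5 — scale by n: T² = 4 · 3.951 = 15.8038.

T² ≈ 15.8038


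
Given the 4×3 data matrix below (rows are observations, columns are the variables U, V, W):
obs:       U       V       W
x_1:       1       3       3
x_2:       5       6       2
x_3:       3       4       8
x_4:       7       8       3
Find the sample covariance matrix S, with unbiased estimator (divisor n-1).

Step 1 — column means:
  mean(U) = (1 + 5 + 3 + 7) / 4 = 16/4 = 4
  mean(V) = (3 + 6 + 4 + 8) / 4 = 21/4 = 5.25
  mean(W) = (3 + 2 + 8 + 3) / 4 = 16/4 = 4

Step 2 — sample covariance S[i,j] = (1/(n-1)) · Σ_k (x_{k,i} - mean_i) · (x_{k,j} - mean_j), with n-1 = 3.
  S[U,U] = ((-3)·(-3) + (1)·(1) + (-1)·(-1) + (3)·(3)) / 3 = 20/3 = 6.6667
  S[U,V] = ((-3)·(-2.25) + (1)·(0.75) + (-1)·(-1.25) + (3)·(2.75)) / 3 = 17/3 = 5.6667
  S[U,W] = ((-3)·(-1) + (1)·(-2) + (-1)·(4) + (3)·(-1)) / 3 = -6/3 = -2
  S[V,V] = ((-2.25)·(-2.25) + (0.75)·(0.75) + (-1.25)·(-1.25) + (2.75)·(2.75)) / 3 = 14.75/3 = 4.9167
  S[V,W] = ((-2.25)·(-1) + (0.75)·(-2) + (-1.25)·(4) + (2.75)·(-1)) / 3 = -7/3 = -2.3333
  S[W,W] = ((-1)·(-1) + (-2)·(-2) + (4)·(4) + (-1)·(-1)) / 3 = 22/3 = 7.3333

S is symmetric (S[j,i] = S[i,j]). Assembling:

S = [[6.6667, 5.6667, -2],
 [5.6667, 4.9167, -2.3333],
 [-2, -2.3333, 7.3333]]


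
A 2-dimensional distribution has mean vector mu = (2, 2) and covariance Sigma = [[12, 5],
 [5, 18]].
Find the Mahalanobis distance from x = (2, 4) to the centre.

Step 1 — centre the observation: (x - mu) = (0, 2).

Step 2 — invert Sigma. det(Sigma) = 12·18 - (5)² = 191.
  Sigma^{-1} = (1/det) · [[d, -b], [-b, a]] = [[0.0942, -0.0262],
 [-0.0262, 0.0628]].

Step 3 — form the quadratic (x - mu)^T · Sigma^{-1} · (x - mu):
  Sigma^{-1} · (x - mu) = (-0.0524, 0.1257).
  (x - mu)^T · [Sigma^{-1} · (x - mu)] = (0)·(-0.0524) + (2)·(0.1257) = 0.2513.

Step 4 — take square root: d = √(0.2513) ≈ 0.5013.

d(x, mu) = √(0.2513) ≈ 0.5013


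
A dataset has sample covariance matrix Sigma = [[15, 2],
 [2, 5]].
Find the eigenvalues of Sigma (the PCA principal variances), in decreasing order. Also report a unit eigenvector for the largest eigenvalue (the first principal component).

Step 1 — characteristic polynomial of 2×2 Sigma:
  det(Sigma - λI) = λ² - trace · λ + det = 0.
  trace = 15 + 5 = 20, det = 15·5 - (2)² = 71.
Step 2 — discriminant:
  Δ = trace² - 4·det = 400 - 284 = 116.
Step 3 — eigenvalues:
  λ = (trace ± √Δ)/2 = (20 ± 10.7703)/2,
  λ_1 = 15.3852,  λ_2 = 4.6148.

Step 4 — unit eigenvector for λ_1: solve (Sigma - λ_1 I)v = 0. First row:
  (15 - 15.3852)·v_x + (2)·v_y = 0, i.e. (-0.3852)·v_x + (2)·v_y = 0,
  so v ∝ (b, λ_1 - a) = (2, 0.3852) = u.
  ||u|| = √((2)² + (0.3852)²) = √(4.1484) ≈ 2.0368,
  v_1 = u/||u|| ≈ (0.982, 0.1891) (||v_1|| = 1).

λ_1 = 15.3852,  λ_2 = 4.6148;  v_1 ≈ (0.982, 0.1891)


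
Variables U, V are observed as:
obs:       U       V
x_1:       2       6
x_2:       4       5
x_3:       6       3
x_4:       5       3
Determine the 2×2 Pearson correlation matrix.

Step 1 — column means:
  mean(U) = (2 + 4 + 6 + 5) / 4 = 17/4 = 4.25
  mean(V) = (6 + 5 + 3 + 3) / 4 = 17/4 = 4.25

Step 2 — sample variances and covariances s[i,j] = (1/(n-1)) · Σ_k (x_{k,i} - mean_i) · (x_{k,j} - mean_j), with n-1 = 3:
  s[U,U] = ((-2.25)·(-2.25) + (-0.25)·(-0.25) + (1.75)·(1.75) + (0.75)·(0.75)) / 3 = 8.75/3 = 2.9167
  s[U,V] = ((-2.25)·(1.75) + (-0.25)·(0.75) + (1.75)·(-1.25) + (0.75)·(-1.25)) / 3 = -7.25/3 = -2.4167
  s[V,V] = ((1.75)·(1.75) + (0.75)·(0.75) + (-1.25)·(-1.25) + (-1.25)·(-1.25)) / 3 = 6.75/3 = 2.25
  Sample standard deviations s_i = √(s[i,i]):
  s(U) = √(2.9167) = 1.7078
  s(V) = √(2.25) = 1.5

Step 3 — r_{ij} = s_{ij} / (s_i · s_j):
  r[U,U] = 1 (diagonal).
  r[U,V] = -2.4167 / (1.7078 · 1.5) = -2.4167 / 2.5617 = -0.9434
  r[V,V] = 1 (diagonal).

R is symmetric with unit diagonal. Assembling:

R = [[1, -0.9434],
 [-0.9434, 1]]


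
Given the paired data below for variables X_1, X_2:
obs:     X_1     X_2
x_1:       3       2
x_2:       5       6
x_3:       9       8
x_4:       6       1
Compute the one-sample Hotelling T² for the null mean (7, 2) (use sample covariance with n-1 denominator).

Step 1 — sample mean vector:
  mean(X_1) = (3 + 5 + 9 + 6) / 4 = 23/4 = 5.75
  mean(X_2) = (2 + 6 + 8 + 1) / 4 = 17/4 = 4.25
  x̄ = (5.75, 4.25),  deviation x̄ - mu_0 = (5.75, 4.25) - (7, 2) = (-1.25, 2.25).

Step 2 — sample covariance matrix, S[i,j] = (1/(n-1)) · Σ_k (x_{k,i} - mean_i) · (x_{k,j} - mean_j), divisor n-1 = 3:
  S[X_1,X_1] = ((-2.75)·(-2.75) + (-0.75)·(-0.75) + (3.25)·(3.25) + (0.25)·(0.25)) / 3 = 18.75/3 = 6.25
  S[X_1,X_2] = ((-2.75)·(-2.25) + (-0.75)·(1.75) + (3.25)·(3.75) + (0.25)·(-3.25)) / 3 = 16.25/3 = 5.4167
  S[X_2,X_2] = ((-2.25)·(-2.25) + (1.75)·(1.75) + (3.75)·(3.75) + (-3.25)·(-3.25)) / 3 = 32.75/3 = 10.9167
  S = [[6.25, 5.4167],
 [5.4167, 10.9167]].

Step 3 — invert S. det(S) = 6.25·10.9167 - (5.4167)² = 38.8889.
  S^{-1} = (1/det) · [[d, -b], [-b, a]] = [[0.2807, -0.1393],
 [-0.1393, 0.1607]].

Step 4 — quadratic form (x̄ - mu_0)^T · S^{-1} · (x̄ - mu_0):
  S^{-1} · (x̄ - mu_0) = (-0.6643, 0.5357),
  (x̄ - mu_0)^T · [...] = (-1.25)·(-0.6643) + (2.25)·(0.5357) = 2.0357.

Step 5 — scale by n: T² = 4 · 2.0357 = 8.1429.

T² ≈ 8.1429


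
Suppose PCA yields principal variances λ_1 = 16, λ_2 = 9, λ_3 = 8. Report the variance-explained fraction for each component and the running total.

Step 1 — total variance = trace(Sigma) = Σ λ_i = 16 + 9 + 8 = 33.

Step 2 — fraction explained by component i = λ_i / Σ λ:
  PC1: 16/33 = 0.4848
  PC2: 9/33 = 0.2727
  PC3: 8/33 = 0.2424

Step 3 — cumulative fraction after k components = (λ_1 + ... + λ_k) / Σ λ:
  k = 1: 16/33 = 0.4848
  k = 2: (16 + 9)/33 = 25/33 = 0.7576
  k = 3: (16 + 9 + 8)/33 = 33/33 = 1

Summary (fraction, with percent):

explained: PC1 0.4848 (48.48%), PC2 0.2727 (27.27%), PC3 0.2424 (24.24%);  cumulative: 0.4848, 0.7576, 1


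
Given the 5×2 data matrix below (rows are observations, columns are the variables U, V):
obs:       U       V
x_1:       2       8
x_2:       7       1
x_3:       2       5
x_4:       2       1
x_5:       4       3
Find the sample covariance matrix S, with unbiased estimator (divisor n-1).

Step 1 — column means:
  mean(U) = (2 + 7 + 2 + 2 + 4) / 5 = 17/5 = 3.4
  mean(V) = (8 + 1 + 5 + 1 + 3) / 5 = 18/5 = 3.6

Step 2 — sample covariance S[i,j] = (1/(n-1)) · Σ_k (x_{k,i} - mean_i) · (x_{k,j} - mean_j), with n-1 = 4.
  S[U,U] = ((-1.4)·(-1.4) + (3.6)·(3.6) + (-1.4)·(-1.4) + (-1.4)·(-1.4) + (0.6)·(0.6)) / 4 = 19.2/4 = 4.8
  S[U,V] = ((-1.4)·(4.4) + (3.6)·(-2.6) + (-1.4)·(1.4) + (-1.4)·(-2.6) + (0.6)·(-0.6)) / 4 = -14.2/4 = -3.55
  S[V,V] = ((4.4)·(4.4) + (-2.6)·(-2.6) + (1.4)·(1.4) + (-2.6)·(-2.6) + (-0.6)·(-0.6)) / 4 = 35.2/4 = 8.8

S is symmetric (S[j,i] = S[i,j]). Assembling:

S = [[4.8, -3.55],
 [-3.55, 8.8]]


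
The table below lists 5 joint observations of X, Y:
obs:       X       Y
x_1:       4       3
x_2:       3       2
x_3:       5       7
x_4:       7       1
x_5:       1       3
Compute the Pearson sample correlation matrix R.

Step 1 — column means:
  mean(X) = (4 + 3 + 5 + 7 + 1) / 5 = 20/5 = 4
  mean(Y) = (3 + 2 + 7 + 1 + 3) / 5 = 16/5 = 3.2

Step 2 — sample variances and covariances s[i,j] = (1/(n-1)) · Σ_k (x_{k,i} - mean_i) · (x_{k,j} - mean_j), with n-1 = 4:
  s[X,X] = ((0)·(0) + (-1)·(-1) + (1)·(1) + (3)·(3) + (-3)·(-3)) / 4 = 20/4 = 5
  s[X,Y] = ((0)·(-0.2) + (-1)·(-1.2) + (1)·(3.8) + (3)·(-2.2) + (-3)·(-0.2)) / 4 = -1/4 = -0.25
  s[Y,Y] = ((-0.2)·(-0.2) + (-1.2)·(-1.2) + (3.8)·(3.8) + (-2.2)·(-2.2) + (-0.2)·(-0.2)) / 4 = 20.8/4 = 5.2
  Sample standard deviations s_i = √(s[i,i]):
  s(X) = √(5) = 2.2361
  s(Y) = √(5.2) = 2.2804

Step 3 — r_{ij} = s_{ij} / (s_i · s_j):
  r[X,X] = 1 (diagonal).
  r[X,Y] = -0.25 / (2.2361 · 2.2804) = -0.25 / 5.099 = -0.049
  r[Y,Y] = 1 (diagonal).

R is symmetric with unit diagonal. Assembling:

R = [[1, -0.049],
 [-0.049, 1]]


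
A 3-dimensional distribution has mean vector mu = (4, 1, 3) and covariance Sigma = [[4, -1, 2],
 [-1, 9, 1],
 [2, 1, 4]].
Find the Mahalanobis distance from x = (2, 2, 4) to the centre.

Step 1 — centre the observation: (x - mu) = (-2, 1, 1).

Step 2 — invert Sigma (cofactor / det for 3×3, or solve directly):
  Sigma^{-1} = [[0.3646, 0.0625, -0.1979],
 [0.0625, 0.125, -0.0625],
 [-0.1979, -0.0625, 0.3646]].

Step 3 — form the quadratic (x - mu)^T · Sigma^{-1} · (x - mu):
  Sigma^{-1} · (x - mu) = (-0.8646, -0.0625, 0.6979).
  (x - mu)^T · [Sigma^{-1} · (x - mu)] = (-2)·(-0.8646) + (1)·(-0.0625) + (1)·(0.6979) = 2.3646.

Step 4 — take square root: d = √(2.3646) ≈ 1.5377.

d(x, mu) = √(2.3646) ≈ 1.5377


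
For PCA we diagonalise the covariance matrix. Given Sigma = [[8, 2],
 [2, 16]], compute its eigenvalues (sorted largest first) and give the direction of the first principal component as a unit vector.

Step 1 — characteristic polynomial of 2×2 Sigma:
  det(Sigma - λI) = λ² - trace · λ + det = 0.
  trace = 8 + 16 = 24, det = 8·16 - (2)² = 124.
Step 2 — discriminant:
  Δ = trace² - 4·det = 576 - 496 = 80.
Step 3 — eigenvalues:
  λ = (trace ± √Δ)/2 = (24 ± 8.9443)/2,
  λ_1 = 16.4721,  λ_2 = 7.5279.

Step 4 — unit eigenvector for λ_1: solve (Sigma - λ_1 I)v = 0. First row:
  (8 - 16.4721)·v_x + (2)·v_y = 0, i.e. (-8.4721)·v_x + (2)·v_y = 0,
  so v ∝ (b, λ_1 - a) = (2, 8.4721) = u.
  ||u|| = √((2)² + (8.4721)²) = √(75.7771) ≈ 8.705,
  v_1 = u/||u|| ≈ (0.2298, 0.9732) (||v_1|| = 1).

λ_1 = 16.4721,  λ_2 = 7.5279;  v_1 ≈ (0.2298, 0.9732)


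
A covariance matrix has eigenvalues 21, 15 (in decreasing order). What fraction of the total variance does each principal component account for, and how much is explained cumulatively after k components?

Step 1 — total variance = trace(Sigma) = Σ λ_i = 21 + 15 = 36.

Step 2 — fraction explained by component i = λ_i / Σ λ:
  PC1: 21/36 = 0.5833
  PC2: 15/36 = 0.4167

Step 3 — cumulative fraction after k components = (λ_1 + ... + λ_k) / Σ λ:
  k = 1: 21/36 = 0.5833
  k = 2: (21 + 15)/36 = 36/36 = 1

Summary (fraction, with percent):

explained: PC1 0.5833 (58.33%), PC2 0.4167 (41.67%);  cumulative: 0.5833, 1


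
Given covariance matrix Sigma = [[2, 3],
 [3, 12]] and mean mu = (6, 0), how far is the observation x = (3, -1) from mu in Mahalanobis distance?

Step 1 — centre the observation: (x - mu) = (-3, -1).

Step 2 — invert Sigma. det(Sigma) = 2·12 - (3)² = 15.
  Sigma^{-1} = (1/det) · [[d, -b], [-b, a]] = [[0.8, -0.2],
 [-0.2, 0.1333]].

Step 3 — form the quadratic (x - mu)^T · Sigma^{-1} · (x - mu):
  Sigma^{-1} · (x - mu) = (-2.2, 0.4667).
  (x - mu)^T · [Sigma^{-1} · (x - mu)] = (-3)·(-2.2) + (-1)·(0.4667) = 6.1333.

Step 4 — take square root: d = √(6.1333) ≈ 2.4766.

d(x, mu) = √(6.1333) ≈ 2.4766


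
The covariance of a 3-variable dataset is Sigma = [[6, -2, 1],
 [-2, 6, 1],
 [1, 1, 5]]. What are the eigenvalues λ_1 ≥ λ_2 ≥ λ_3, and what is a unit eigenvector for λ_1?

Step 1 — characteristic polynomial p(λ) = det(λI - Sigma) = λ³ - tr·λ² + c_1·λ - det, where tr = trace, c_1 = sum of the principal 2×2 minors, det = det(Sigma):
  tr = 6 + 6 + 5 = 17,
  c_1 = (6·6 - (-2)²) + (6·5 - (1)²) + (6·5 - (1)²) = 32 + 29 + 29 = 90,
  det = 6·(6·5 - (1)²) - (-2)·((-2)·5 - (1)·(1)) + (1)·((-2)·(1) - 6·(1)) = 6·(29) - (-2)·(-11) + (1)·(-8) = 144.
  So p(λ) = λ³ - 17λ² + 90λ - 144.
Step 2 — look for an integer root (rational root theorem: any rational root is an integer divisor of 144). Testing λ = 3:
  p(3) = 27 - 153 + 270 - 144 = 0  ✓
  Dividing out (λ - 3): p(λ) = (λ - 3)(λ² - 14λ + 48).
Step 3 — remaining eigenvalues from the quadratic λ² - 14λ + 48 = 0:
  Δ = 14² - 4·48 = 196 - 192 = 4,  λ = (14 ± √4)/2 = (14 ± 2)/2 = 8 or 6.
  Sorted: λ_1 = 8,  λ_2 = 6,  λ_3 = 3  (check: sum = 17 = tr ✓).

Step 4 — unit eigenvector for λ_1 = 8: v spans the null space of (Sigma - λ_1 I), whose rows are
  r_1 = (-2, -2, 1),  r_2 = (-2, -2, 1),  r_3 = (1, 1, -3).
  v is orthogonal to every row, so take v ∝ r_1 × r_3 = ((-2)·(-3) - (1)·(1), (1)·(1) - (-2)·(-3), (-2)·(1) - (-2)·(1)) = (5, -5, 0).
  Rescale (divide by 5): u = (1, -1, 0).
  ||u|| = √((1)² + (-1)² + (0)²) = √(2) ≈ 1.4142,  v_1 = u/||u|| ≈ (0.7071, -0.7071, 0) (||v_1|| = 1).

λ_1 = 8,  λ_2 = 6,  λ_3 = 3;  v_1 ≈ (0.7071, -0.7071, 0)


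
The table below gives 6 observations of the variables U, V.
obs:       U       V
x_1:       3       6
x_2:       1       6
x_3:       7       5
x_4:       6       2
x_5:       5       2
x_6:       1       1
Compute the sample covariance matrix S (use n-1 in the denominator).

Step 1 — column means:
  mean(U) = (3 + 1 + 7 + 6 + 5 + 1) / 6 = 23/6 = 3.8333
  mean(V) = (6 + 6 + 5 + 2 + 2 + 1) / 6 = 22/6 = 3.6667

Step 2 — sample covariance S[i,j] = (1/(n-1)) · Σ_k (x_{k,i} - mean_i) · (x_{k,j} - mean_j), with n-1 = 5.
  S[U,U] = ((-0.8333)·(-0.8333) + (-2.8333)·(-2.8333) + (3.1667)·(3.1667) + (2.1667)·(2.1667) + (1.1667)·(1.1667) + (-2.8333)·(-2.8333)) / 5 = 32.8333/5 = 6.5667
  S[U,V] = ((-0.8333)·(2.3333) + (-2.8333)·(2.3333) + (3.1667)·(1.3333) + (2.1667)·(-1.6667) + (1.1667)·(-1.6667) + (-2.8333)·(-2.6667)) / 5 = -2.3333/5 = -0.4667
  S[V,V] = ((2.3333)·(2.3333) + (2.3333)·(2.3333) + (1.3333)·(1.3333) + (-1.6667)·(-1.6667) + (-1.6667)·(-1.6667) + (-2.6667)·(-2.6667)) / 5 = 25.3333/5 = 5.0667

S is symmetric (S[j,i] = S[i,j]). Assembling:

S = [[6.5667, -0.4667],
 [-0.4667, 5.0667]]


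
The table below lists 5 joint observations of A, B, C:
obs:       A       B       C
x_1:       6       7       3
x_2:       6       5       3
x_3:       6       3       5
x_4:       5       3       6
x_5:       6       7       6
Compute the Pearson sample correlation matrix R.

Step 1 — column means:
  mean(A) = (6 + 6 + 6 + 5 + 6) / 5 = 29/5 = 5.8
  mean(B) = (7 + 5 + 3 + 3 + 7) / 5 = 25/5 = 5
  mean(C) = (3 + 3 + 5 + 6 + 6) / 5 = 23/5 = 4.6

Step 2 — sample variances and covariances s[i,j] = (1/(n-1)) · Σ_k (x_{k,i} - mean_i) · (x_{k,j} - mean_j), with n-1 = 4:
  s[A,A] = ((0.2)·(0.2) + (0.2)·(0.2) + (0.2)·(0.2) + (-0.8)·(-0.8) + (0.2)·(0.2)) / 4 = 0.8/4 = 0.2
  s[A,B] = ((0.2)·(2) + (0.2)·(0) + (0.2)·(-2) + (-0.8)·(-2) + (0.2)·(2)) / 4 = 2/4 = 0.5
  s[A,C] = ((0.2)·(-1.6) + (0.2)·(-1.6) + (0.2)·(0.4) + (-0.8)·(1.4) + (0.2)·(1.4)) / 4 = -1.4/4 = -0.35
  s[B,B] = ((2)·(2) + (0)·(0) + (-2)·(-2) + (-2)·(-2) + (2)·(2)) / 4 = 16/4 = 4
  s[B,C] = ((2)·(-1.6) + (0)·(-1.6) + (-2)·(0.4) + (-2)·(1.4) + (2)·(1.4)) / 4 = -4/4 = -1
  s[C,C] = ((-1.6)·(-1.6) + (-1.6)·(-1.6) + (0.4)·(0.4) + (1.4)·(1.4) + (1.4)·(1.4)) / 4 = 9.2/4 = 2.3
  Sample standard deviations s_i = √(s[i,i]):
  s(A) = √(0.2) = 0.4472
  s(B) = √(4) = 2
  s(C) = √(2.3) = 1.5166

Step 3 — r_{ij} = s_{ij} / (s_i · s_j):
  r[A,A] = 1 (diagonal).
  r[A,B] = 0.5 / (0.4472 · 2) = 0.5 / 0.8944 = 0.559
  r[A,C] = -0.35 / (0.4472 · 1.5166) = -0.35 / 0.6782 = -0.516
  r[B,B] = 1 (diagonal).
  r[B,C] = -1 / (2 · 1.5166) = -1 / 3.0332 = -0.3297
  r[C,C] = 1 (diagonal).

R is symmetric with unit diagonal. Assembling:

R = [[1, 0.559, -0.516],
 [0.559, 1, -0.3297],
 [-0.516, -0.3297, 1]]


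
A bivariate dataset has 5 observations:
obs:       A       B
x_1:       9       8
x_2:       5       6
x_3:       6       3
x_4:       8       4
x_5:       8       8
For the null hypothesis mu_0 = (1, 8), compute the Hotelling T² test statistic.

Step 1 — sample mean vector:
  mean(A) = (9 + 5 + 6 + 8 + 8) / 5 = 36/5 = 7.2
  mean(B) = (8 + 6 + 3 + 4 + 8) / 5 = 29/5 = 5.8
  x̄ = (7.2, 5.8),  deviation x̄ - mu_0 = (7.2, 5.8) - (1, 8) = (6.2, -2.2).

Step 2 — sample covariance matrix, S[i,j] = (1/(n-1)) · Σ_k (x_{k,i} - mean_i) · (x_{k,j} - mean_j), divisor n-1 = 4:
  S[A,A] = ((1.8)·(1.8) + (-2.2)·(-2.2) + (-1.2)·(-1.2) + (0.8)·(0.8) + (0.8)·(0.8)) / 4 = 10.8/4 = 2.7
  S[A,B] = ((1.8)·(2.2) + (-2.2)·(0.2) + (-1.2)·(-2.8) + (0.8)·(-1.8) + (0.8)·(2.2)) / 4 = 7.2/4 = 1.8
  S[B,B] = ((2.2)·(2.2) + (0.2)·(0.2) + (-2.8)·(-2.8) + (-1.8)·(-1.8) + (2.2)·(2.2)) / 4 = 20.8/4 = 5.2
  S = [[2.7, 1.8],
 [1.8, 5.2]].

Step 3 — invert S. det(S) = 2.7·5.2 - (1.8)² = 10.8.
  S^{-1} = (1/det) · [[d, -b], [-b, a]] = [[0.4815, -0.1667],
 [-0.1667, 0.25]].

Step 4 — quadratic form (x̄ - mu_0)^T · S^{-1} · (x̄ - mu_0):
  S^{-1} · (x̄ - mu_0) = (3.3519, -1.5833),
  (x̄ - mu_0)^T · [...] = (6.2)·(3.3519) + (-2.2)·(-1.5833) = 24.2648.

Step 5 — scale by n: T² = 5 · 24.2648 = 121.3241.

T² ≈ 121.3241


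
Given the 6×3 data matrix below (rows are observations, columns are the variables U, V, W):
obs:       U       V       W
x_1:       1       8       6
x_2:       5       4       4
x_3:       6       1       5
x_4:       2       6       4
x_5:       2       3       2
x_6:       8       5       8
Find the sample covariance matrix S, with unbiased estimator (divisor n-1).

Step 1 — column means:
  mean(U) = (1 + 5 + 6 + 2 + 2 + 8) / 6 = 24/6 = 4
  mean(V) = (8 + 4 + 1 + 6 + 3 + 5) / 6 = 27/6 = 4.5
  mean(W) = (6 + 4 + 5 + 4 + 2 + 8) / 6 = 29/6 = 4.8333

Step 2 — sample covariance S[i,j] = (1/(n-1)) · Σ_k (x_{k,i} - mean_i) · (x_{k,j} - mean_j), with n-1 = 5.
  S[U,U] = ((-3)·(-3) + (1)·(1) + (2)·(2) + (-2)·(-2) + (-2)·(-2) + (4)·(4)) / 5 = 38/5 = 7.6
  S[U,V] = ((-3)·(3.5) + (1)·(-0.5) + (2)·(-3.5) + (-2)·(1.5) + (-2)·(-1.5) + (4)·(0.5)) / 5 = -16/5 = -3.2
  S[U,W] = ((-3)·(1.1667) + (1)·(-0.8333) + (2)·(0.1667) + (-2)·(-0.8333) + (-2)·(-2.8333) + (4)·(3.1667)) / 5 = 16/5 = 3.2
  S[V,V] = ((3.5)·(3.5) + (-0.5)·(-0.5) + (-3.5)·(-3.5) + (1.5)·(1.5) + (-1.5)·(-1.5) + (0.5)·(0.5)) / 5 = 29.5/5 = 5.9
  S[V,W] = ((3.5)·(1.1667) + (-0.5)·(-0.8333) + (-3.5)·(0.1667) + (1.5)·(-0.8333) + (-1.5)·(-2.8333) + (0.5)·(3.1667)) / 5 = 8.5/5 = 1.7
  S[W,W] = ((1.1667)·(1.1667) + (-0.8333)·(-0.8333) + (0.1667)·(0.1667) + (-0.8333)·(-0.8333) + (-2.8333)·(-2.8333) + (3.1667)·(3.1667)) / 5 = 20.8333/5 = 4.1667

S is symmetric (S[j,i] = S[i,j]). Assembling:

S = [[7.6, -3.2, 3.2],
 [-3.2, 5.9, 1.7],
 [3.2, 1.7, 4.1667]]


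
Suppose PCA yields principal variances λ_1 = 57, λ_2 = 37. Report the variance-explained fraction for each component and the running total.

Step 1 — total variance = trace(Sigma) = Σ λ_i = 57 + 37 = 94.

Step 2 — fraction explained by component i = λ_i / Σ λ:
  PC1: 57/94 = 0.6064
  PC2: 37/94 = 0.3936

Step 3 — cumulative fraction after k components = (λ_1 + ... + λ_k) / Σ λ:
  k = 1: 57/94 = 0.6064
  k = 2: (57 + 37)/94 = 94/94 = 1

Summary (fraction, with percent):

explained: PC1 0.6064 (60.64%), PC2 0.3936 (39.36%);  cumulative: 0.6064, 1


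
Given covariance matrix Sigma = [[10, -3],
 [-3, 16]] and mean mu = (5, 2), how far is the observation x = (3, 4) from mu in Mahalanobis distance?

Step 1 — centre the observation: (x - mu) = (-2, 2).

Step 2 — invert Sigma. det(Sigma) = 10·16 - (-3)² = 151.
  Sigma^{-1} = (1/det) · [[d, -b], [-b, a]] = [[0.106, 0.0199],
 [0.0199, 0.0662]].

Step 3 — form the quadratic (x - mu)^T · Sigma^{-1} · (x - mu):
  Sigma^{-1} · (x - mu) = (-0.1722, 0.0927).
  (x - mu)^T · [Sigma^{-1} · (x - mu)] = (-2)·(-0.1722) + (2)·(0.0927) = 0.5298.

Step 4 — take square root: d = √(0.5298) ≈ 0.7279.

d(x, mu) = √(0.5298) ≈ 0.7279


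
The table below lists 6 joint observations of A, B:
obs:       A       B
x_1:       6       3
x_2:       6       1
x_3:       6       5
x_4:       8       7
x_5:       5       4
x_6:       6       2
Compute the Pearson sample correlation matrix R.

Step 1 — column means:
  mean(A) = (6 + 6 + 6 + 8 + 5 + 6) / 6 = 37/6 = 6.1667
  mean(B) = (3 + 1 + 5 + 7 + 4 + 2) / 6 = 22/6 = 3.6667

Step 2 — sample variances and covariances s[i,j] = (1/(n-1)) · Σ_k (x_{k,i} - mean_i) · (x_{k,j} - mean_j), with n-1 = 5:
  s[A,A] = ((-0.1667)·(-0.1667) + (-0.1667)·(-0.1667) + (-0.1667)·(-0.1667) + (1.8333)·(1.8333) + (-1.1667)·(-1.1667) + (-0.1667)·(-0.1667)) / 5 = 4.8333/5 = 0.9667
  s[A,B] = ((-0.1667)·(-0.6667) + (-0.1667)·(-2.6667) + (-0.1667)·(1.3333) + (1.8333)·(3.3333) + (-1.1667)·(0.3333) + (-0.1667)·(-1.6667)) / 5 = 6.3333/5 = 1.2667
  s[B,B] = ((-0.6667)·(-0.6667) + (-2.6667)·(-2.6667) + (1.3333)·(1.3333) + (3.3333)·(3.3333) + (0.3333)·(0.3333) + (-1.6667)·(-1.6667)) / 5 = 23.3333/5 = 4.6667
  Sample standard deviations s_i = √(s[i,i]):
  s(A) = √(0.9667) = 0.9832
  s(B) = √(4.6667) = 2.1602

Step 3 — r_{ij} = s_{ij} / (s_i · s_j):
  r[A,A] = 1 (diagonal).
  r[A,B] = 1.2667 / (0.9832 · 2.1602) = 1.2667 / 2.1239 = 0.5964
  r[B,B] = 1 (diagonal).

R is symmetric with unit diagonal. Assembling:

R = [[1, 0.5964],
 [0.5964, 1]]


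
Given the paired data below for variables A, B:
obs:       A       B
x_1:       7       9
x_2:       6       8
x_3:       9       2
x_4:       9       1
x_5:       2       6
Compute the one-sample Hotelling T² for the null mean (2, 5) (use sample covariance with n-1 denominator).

Step 1 — sample mean vector:
  mean(A) = (7 + 6 + 9 + 9 + 2) / 5 = 33/5 = 6.6
  mean(B) = (9 + 8 + 2 + 1 + 6) / 5 = 26/5 = 5.2
  x̄ = (6.6, 5.2),  deviation x̄ - mu_0 = (6.6, 5.2) - (2, 5) = (4.6, 0.2).

Step 2 — sample covariance matrix, S[i,j] = (1/(n-1)) · Σ_k (x_{k,i} - mean_i) · (x_{k,j} - mean_j), divisor n-1 = 4:
  S[A,A] = ((0.4)·(0.4) + (-0.6)·(-0.6) + (2.4)·(2.4) + (2.4)·(2.4) + (-4.6)·(-4.6)) / 4 = 33.2/4 = 8.3
  S[A,B] = ((0.4)·(3.8) + (-0.6)·(2.8) + (2.4)·(-3.2) + (2.4)·(-4.2) + (-4.6)·(0.8)) / 4 = -21.6/4 = -5.4
  S[B,B] = ((3.8)·(3.8) + (2.8)·(2.8) + (-3.2)·(-3.2) + (-4.2)·(-4.2) + (0.8)·(0.8)) / 4 = 50.8/4 = 12.7
  S = [[8.3, -5.4],
 [-5.4, 12.7]].

Step 3 — invert S. det(S) = 8.3·12.7 - (-5.4)² = 76.25.
  S^{-1} = (1/det) · [[d, -b], [-b, a]] = [[0.1666, 0.0708],
 [0.0708, 0.1089]].

Step 4 — quadratic form (x̄ - mu_0)^T · S^{-1} · (x̄ - mu_0):
  S^{-1} · (x̄ - mu_0) = (0.7803, 0.3475),
  (x̄ - mu_0)^T · [...] = (4.6)·(0.7803) + (0.2)·(0.3475) = 3.659.

Step 5 — scale by n: T² = 5 · 3.659 = 18.2951.

T² ≈ 18.2951


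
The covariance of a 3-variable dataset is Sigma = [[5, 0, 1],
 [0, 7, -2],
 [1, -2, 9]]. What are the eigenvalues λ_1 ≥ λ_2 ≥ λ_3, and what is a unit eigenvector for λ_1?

Step 1 — characteristic polynomial p(λ) = det(λI - Sigma) = λ³ - tr·λ² + c_1·λ - det, where tr = trace, c_1 = sum of the principal 2×2 minors, det = det(Sigma):
  tr = 5 + 7 + 9 = 21,
  c_1 = (5·7 - (0)²) + (5·9 - (1)²) + (7·9 - (-2)²) = 35 + 44 + 59 = 138,
  det = 5·(7·9 - (-2)²) - (0)·((0)·9 - (-2)·(1)) + (1)·((0)·(-2) - 7·(1)) = 5·(59) - (0)·(2) + (1)·(-7) = 288.
  So p(λ) = λ³ - 21λ² + 138λ - 288.
Step 2 — look for an integer root (rational root theorem: any rational root is an integer divisor of 288). Testing λ = 6:
  p(6) = 216 - 756 + 828 - 288 = 0  ✓
  Dividing out (λ - 6): p(λ) = (λ - 6)(λ² - 15λ + 48).
Step 3 — remaining eigenvalues from the quadratic λ² - 15λ + 48 = 0:
  Δ = 15² - 4·48 = 225 - 192 = 33,  λ = (15 ± √33)/2 = (15 ± 5.7446)/2 ≈ 10.3723 or 4.6277.
  Sorted: λ_1 = 10.3723,  λ_2 = 6,  λ_3 = 4.6277  (check: sum = 21 = tr ✓).

Step 4 — unit eigenvector for λ_1 ≈ 10.3723: v spans the null space of (Sigma - λ_1 I), whose rows are
  r_1 = (-5.3723, 0, 1),  r_2 = (0, -3.3723, -2),  r_3 = (1, -2, -1.3723).
  v is orthogonal to every row, so take v ∝ r_1 × r_2 = ((0)·(-2) - (1)·(-3.3723), (1)·(0) - (-5.3723)·(-2), (-5.3723)·(-3.3723) - (0)·(0)) ≈ (3.3723, -10.7446, 18.1168).
  Let u = (3.3723, -10.7446, 18.1168).
  ||u|| = √((3.3723)² + (-10.7446)² + (18.1168)²) = √(455.0379) ≈ 21.3316,  v_1 = u/||u|| ≈ (0.1581, -0.5037, 0.8493) (||v_1|| = 1).

λ_1 = 10.3723,  λ_2 = 6,  λ_3 = 4.6277;  v_1 ≈ (0.1581, -0.5037, 0.8493)


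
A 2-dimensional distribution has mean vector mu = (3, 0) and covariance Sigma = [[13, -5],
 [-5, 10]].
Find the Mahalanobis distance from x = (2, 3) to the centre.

Step 1 — centre the observation: (x - mu) = (-1, 3).

Step 2 — invert Sigma. det(Sigma) = 13·10 - (-5)² = 105.
  Sigma^{-1} = (1/det) · [[d, -b], [-b, a]] = [[0.0952, 0.0476],
 [0.0476, 0.1238]].

Step 3 — form the quadratic (x - mu)^T · Sigma^{-1} · (x - mu):
  Sigma^{-1} · (x - mu) = (0.0476, 0.3238).
  (x - mu)^T · [Sigma^{-1} · (x - mu)] = (-1)·(0.0476) + (3)·(0.3238) = 0.9238.

Step 4 — take square root: d = √(0.9238) ≈ 0.9612.

d(x, mu) = √(0.9238) ≈ 0.9612


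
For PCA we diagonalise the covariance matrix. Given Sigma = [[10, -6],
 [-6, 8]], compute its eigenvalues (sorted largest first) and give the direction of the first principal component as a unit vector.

Step 1 — characteristic polynomial of 2×2 Sigma:
  det(Sigma - λI) = λ² - trace · λ + det = 0.
  trace = 10 + 8 = 18, det = 10·8 - (-6)² = 44.
Step 2 — discriminant:
  Δ = trace² - 4·det = 324 - 176 = 148.
Step 3 — eigenvalues:
  λ = (trace ± √Δ)/2 = (18 ± 12.1655)/2,
  λ_1 = 15.0828,  λ_2 = 2.9172.

Step 4 — unit eigenvector for λ_1: solve (Sigma - λ_1 I)v = 0. First row:
  (10 - 15.0828)·v_x + (-6)·v_y = 0, i.e. (-5.0828)·v_x + (-6)·v_y = 0,
  so v ∝ (b, λ_1 - a) = (-6, 5.0828); multiply by -1 so the first entry is positive: u = (6, -5.0828).
  ||u|| = √((6)² + (-5.0828)²) = √(61.8345) ≈ 7.8635,
  v_1 = u/||u|| ≈ (0.763, -0.6464) (||v_1|| = 1).

λ_1 = 15.0828,  λ_2 = 2.9172;  v_1 ≈ (0.763, -0.6464)


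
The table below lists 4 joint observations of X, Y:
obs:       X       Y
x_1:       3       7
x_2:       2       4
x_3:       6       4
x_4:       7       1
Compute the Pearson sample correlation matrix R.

Step 1 — column means:
  mean(X) = (3 + 2 + 6 + 7) / 4 = 18/4 = 4.5
  mean(Y) = (7 + 4 + 4 + 1) / 4 = 16/4 = 4

Step 2 — sample variances and covariances s[i,j] = (1/(n-1)) · Σ_k (x_{k,i} - mean_i) · (x_{k,j} - mean_j), with n-1 = 3:
  s[X,X] = ((-1.5)·(-1.5) + (-2.5)·(-2.5) + (1.5)·(1.5) + (2.5)·(2.5)) / 3 = 17/3 = 5.6667
  s[X,Y] = ((-1.5)·(3) + (-2.5)·(0) + (1.5)·(0) + (2.5)·(-3)) / 3 = -12/3 = -4
  s[Y,Y] = ((3)·(3) + (0)·(0) + (0)·(0) + (-3)·(-3)) / 3 = 18/3 = 6
  Sample standard deviations s_i = √(s[i,i]):
  s(X) = √(5.6667) = 2.3805
  s(Y) = √(6) = 2.4495

Step 3 — r_{ij} = s_{ij} / (s_i · s_j):
  r[X,X] = 1 (diagonal).
  r[X,Y] = -4 / (2.3805 · 2.4495) = -4 / 5.831 = -0.686
  r[Y,Y] = 1 (diagonal).

R is symmetric with unit diagonal. Assembling:

R = [[1, -0.686],
 [-0.686, 1]]


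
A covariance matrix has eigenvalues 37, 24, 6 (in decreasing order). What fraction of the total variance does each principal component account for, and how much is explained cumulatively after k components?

Step 1 — total variance = trace(Sigma) = Σ λ_i = 37 + 24 + 6 = 67.

Step 2 — fraction explained by component i = λ_i / Σ λ:
  PC1: 37/67 = 0.5522
  PC2: 24/67 = 0.3582
  PC3: 6/67 = 0.0896

Step 3 — cumulative fraction after k components = (λ_1 + ... + λ_k) / Σ λ:
  k = 1: 37/67 = 0.5522
  k = 2: (37 + 24)/67 = 61/67 = 0.9104
  k = 3: (37 + 24 + 6)/67 = 67/67 = 1

Summary (fraction, with percent):

explained: PC1 0.5522 (55.22%), PC2 0.3582 (35.82%), PC3 0.0896 (8.96%);  cumulative: 0.5522, 0.9104, 1


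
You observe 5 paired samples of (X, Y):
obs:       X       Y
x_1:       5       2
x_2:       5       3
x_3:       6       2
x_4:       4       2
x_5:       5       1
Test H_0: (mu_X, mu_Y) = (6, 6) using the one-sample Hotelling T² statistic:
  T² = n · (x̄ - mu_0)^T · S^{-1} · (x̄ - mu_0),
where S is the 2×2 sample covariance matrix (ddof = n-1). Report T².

Step 1 — sample mean vector:
  mean(X) = (5 + 5 + 6 + 4 + 5) / 5 = 25/5 = 5
  mean(Y) = (2 + 3 + 2 + 2 + 1) / 5 = 10/5 = 2
  x̄ = (5, 2),  deviation x̄ - mu_0 = (5, 2) - (6, 6) = (-1, -4).

Step 2 — sample covariance matrix, S[i,j] = (1/(n-1)) · Σ_k (x_{k,i} - mean_i) · (x_{k,j} - mean_j), divisor n-1 = 4:
  S[X,X] = ((0)·(0) + (0)·(0) + (1)·(1) + (-1)·(-1) + (0)·(0)) / 4 = 2/4 = 0.5
  S[X,Y] = ((0)·(0) + (0)·(1) + (1)·(0) + (-1)·(0) + (0)·(-1)) / 4 = 0/4 = 0
  S[Y,Y] = ((0)·(0) + (1)·(1) + (0)·(0) + (0)·(0) + (-1)·(-1)) / 4 = 2/4 = 0.5
  S = [[0.5, 0],
 [0, 0.5]].

Step 3 — invert S. det(S) = 0.5·0.5 - (0)² = 0.25.
  S^{-1} = (1/det) · [[d, -b], [-b, a]] = [[2, 0],
 [0, 2]].

Step 4 — quadratic form (x̄ - mu_0)^T · S^{-1} · (x̄ - mu_0):
  S^{-1} · (x̄ - mu_0) = (-2, -8),
  (x̄ - mu_0)^T · [...] = (-1)·(-2) + (-4)·(-8) = 34.

Step 5 — scale by n: T² = 5 · 34 = 170.

T² ≈ 170
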